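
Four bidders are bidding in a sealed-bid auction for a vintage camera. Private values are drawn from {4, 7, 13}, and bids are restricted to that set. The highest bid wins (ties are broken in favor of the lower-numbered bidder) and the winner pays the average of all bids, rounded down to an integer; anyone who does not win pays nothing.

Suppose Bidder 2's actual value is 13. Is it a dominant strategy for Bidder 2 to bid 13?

Consider the case where Bidder 1 bids 4, Bidder 3 bids 4 and Bidder 4 bids 4.
Truthful bid 13: wins, pays 6, utility 13 - 6 = 7.
Bid 7 instead: wins, pays 4, utility 13 - 4 = 9.
Since 9 > 7, bidding 7 is strictly better here, so truthful bidding is not dominant.

No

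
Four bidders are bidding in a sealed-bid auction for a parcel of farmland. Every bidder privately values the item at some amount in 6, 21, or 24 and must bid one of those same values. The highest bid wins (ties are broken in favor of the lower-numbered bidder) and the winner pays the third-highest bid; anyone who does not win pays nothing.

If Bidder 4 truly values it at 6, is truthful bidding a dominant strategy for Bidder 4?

Yes

Check each profile of the others' bids and compare truth against every alternative bid.
Others bid (6, 6, 6): truth gives 0, best alternative gives 0.
Others bid (6, 6, 21): truth gives 0, best alternative gives 0.
Others bid (6, 6, 24): truth gives 0, best alternative gives 0.
Others bid (6, 21, 6): truth gives 0, best alternative gives 0.
Others bid (6, 21, 21): truth gives 0, best alternative gives 0.
Others bid (6, 21, 24): truth gives 0, best alternative gives 0.
(Remaining 21 profiles checked similarly; truth is weakly best in each.)
In every case the truthful bid is at least as good as any alternative, so it is a dominant strategy.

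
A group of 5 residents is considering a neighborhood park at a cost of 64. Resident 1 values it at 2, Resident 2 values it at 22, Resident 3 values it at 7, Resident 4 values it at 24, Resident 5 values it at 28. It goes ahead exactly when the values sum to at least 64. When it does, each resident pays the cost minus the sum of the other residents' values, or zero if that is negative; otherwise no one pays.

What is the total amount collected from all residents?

17

Total value 83 ≥ cost 64, so it is built.
Resident 1: others sum to 81; max(0, 64 - 81) = 0.
Resident 2: others sum to 61; max(0, 64 - 61) = 3.
Resident 3: others sum to 76; max(0, 64 - 76) = 0.
Resident 4: others sum to 59; max(0, 64 - 59) = 5.
Resident 5: others sum to 55; max(0, 64 - 55) = 9.
Total collected = 0 + 3 + 0 + 5 + 9 = 17.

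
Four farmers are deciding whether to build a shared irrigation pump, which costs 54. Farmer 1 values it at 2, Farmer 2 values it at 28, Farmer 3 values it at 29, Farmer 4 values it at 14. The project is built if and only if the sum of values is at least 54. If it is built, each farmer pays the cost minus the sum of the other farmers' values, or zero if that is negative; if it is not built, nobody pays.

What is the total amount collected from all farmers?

19

Total value 73 ≥ cost 54, so it is built.
Farmer 1: others sum to 71; max(0, 54 - 71) = 0.
Farmer 2: others sum to 45; max(0, 54 - 45) = 9.
Farmer 3: others sum to 44; max(0, 54 - 44) = 10.
Farmer 4: others sum to 59; max(0, 54 - 59) = 0.
Total collected = 0 + 9 + 10 + 0 = 19.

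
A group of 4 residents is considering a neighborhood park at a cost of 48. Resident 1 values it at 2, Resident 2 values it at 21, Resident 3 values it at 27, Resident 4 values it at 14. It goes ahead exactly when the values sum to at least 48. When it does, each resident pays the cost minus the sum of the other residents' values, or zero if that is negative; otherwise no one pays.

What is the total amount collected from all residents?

16

Total value 64 ≥ cost 48, so it is built.
Resident 1: others sum to 62; max(0, 48 - 62) = 0.
Resident 2: others sum to 43; max(0, 48 - 43) = 5.
Resident 3: others sum to 37; max(0, 48 - 37) = 11.
Resident 4: others sum to 50; max(0, 48 - 50) = 0.
Total collected = 0 + 5 + 11 + 0 = 16.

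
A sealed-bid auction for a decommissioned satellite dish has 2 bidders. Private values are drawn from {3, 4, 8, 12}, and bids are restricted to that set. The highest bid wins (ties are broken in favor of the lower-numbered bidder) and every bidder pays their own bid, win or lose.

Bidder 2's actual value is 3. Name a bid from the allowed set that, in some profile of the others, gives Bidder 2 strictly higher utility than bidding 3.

4

Suppose Bidder 1 bids 3.
Bid 3: loses but pays 3, utility -3.
Bid 4: wins, pays 4, utility 3 - 4 = -1.
So bidding 4 beats truth here (-1 > -3).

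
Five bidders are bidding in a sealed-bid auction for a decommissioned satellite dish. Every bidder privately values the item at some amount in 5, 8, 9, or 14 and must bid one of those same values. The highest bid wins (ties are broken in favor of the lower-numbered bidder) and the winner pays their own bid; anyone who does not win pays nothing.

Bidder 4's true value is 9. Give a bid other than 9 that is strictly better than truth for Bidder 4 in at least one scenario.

8

Suppose Bidder 1 bids 5, Bidder 2 bids 5, Bidder 3 bids 5 and Bidder 5 bids 5.
Bid 9: wins, pays 9, utility 9 - 9 = 0.
Bid 8: wins, pays 8, utility 9 - 8 = 1.
So bidding 8 beats truth here (1 > 0).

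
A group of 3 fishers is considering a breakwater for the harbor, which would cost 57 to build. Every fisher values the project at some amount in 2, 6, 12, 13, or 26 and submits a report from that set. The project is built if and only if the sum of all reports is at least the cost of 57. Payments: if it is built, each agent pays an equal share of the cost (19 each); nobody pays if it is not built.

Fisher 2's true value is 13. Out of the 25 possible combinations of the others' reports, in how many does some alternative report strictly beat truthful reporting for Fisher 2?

Others report (26, 26): truth gives -6; report 2 gives 0 > -6. Violating.
Others report (2, 2): truth gives 0; no alternative beats it.
Others report (2, 6): truth gives 0; no alternative beats it.
(Checking all 25 profiles: 1 has a profitable deviation, 24 do not.)

1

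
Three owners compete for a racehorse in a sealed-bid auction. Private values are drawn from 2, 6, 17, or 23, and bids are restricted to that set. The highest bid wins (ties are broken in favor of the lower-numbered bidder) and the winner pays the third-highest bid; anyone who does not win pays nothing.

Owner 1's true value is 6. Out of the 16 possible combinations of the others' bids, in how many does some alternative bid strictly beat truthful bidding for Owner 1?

4

Others bid (2, 17): truth gives 0; bid 17 gives 4 > 0. Violating.
Others bid (2, 23): truth gives 0; bid 23 gives 4 > 0. Violating.
Others bid (17, 2): truth gives 0; bid 17 gives 4 > 0. Violating.
Others bid (23, 2): truth gives 0; bid 23 gives 4 > 0. Violating.
Others bid (2, 2): truth gives 4; no alternative beats it.
Others bid (2, 6): truth gives 4; no alternative beats it.
(Checking all 16 profiles: 4 have a profitable deviation, 12 do not.)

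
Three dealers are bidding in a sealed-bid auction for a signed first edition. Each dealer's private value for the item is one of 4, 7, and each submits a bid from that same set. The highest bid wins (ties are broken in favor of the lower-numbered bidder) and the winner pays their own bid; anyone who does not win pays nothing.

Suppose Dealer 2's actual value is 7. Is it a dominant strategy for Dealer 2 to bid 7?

Check each profile of the others' bids and compare truth against every alternative bid.
Others bid (4, 4): truth gives 0, best alternative gives 0.
Others bid (4, 7): truth gives 0, best alternative gives 0.
Others bid (7, 4): truth gives 0, best alternative gives 0.
Others bid (7, 7): truth gives 0, best alternative gives 0.
In every case the truthful bid is at least as good as any alternative, so it is a dominant strategy.

Yes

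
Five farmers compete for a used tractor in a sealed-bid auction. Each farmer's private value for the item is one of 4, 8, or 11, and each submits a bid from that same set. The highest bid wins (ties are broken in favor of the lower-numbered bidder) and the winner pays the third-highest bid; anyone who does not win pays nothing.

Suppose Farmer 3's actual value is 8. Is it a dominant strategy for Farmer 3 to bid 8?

No

Consider the case where Farmer 1 bids 4, Farmer 2 bids 4, Farmer 4 bids 4 and Farmer 5 bids 11.
Truthful bid 8: loses, pays 0, utility 0.
Bid 11 instead: wins, pays 4, utility 8 - 4 = 4.
Since 4 > 0, bidding 11 is strictly better here, so truthful bidding is not dominant.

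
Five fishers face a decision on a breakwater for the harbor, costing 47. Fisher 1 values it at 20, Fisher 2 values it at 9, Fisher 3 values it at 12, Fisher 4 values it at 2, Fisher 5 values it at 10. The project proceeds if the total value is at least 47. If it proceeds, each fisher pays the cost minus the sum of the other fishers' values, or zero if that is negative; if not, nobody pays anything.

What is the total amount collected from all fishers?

Total value 53 ≥ cost 47, so it is built.
Fisher 1: others sum to 33; max(0, 47 - 33) = 14.
Fisher 2: others sum to 44; max(0, 47 - 44) = 3.
Fisher 3: others sum to 41; max(0, 47 - 41) = 6.
Fisher 4: others sum to 51; max(0, 47 - 51) = 0.
Fisher 5: others sum to 43; max(0, 47 - 43) = 4.
Total collected = 14 + 3 + 6 + 0 + 4 = 27.

27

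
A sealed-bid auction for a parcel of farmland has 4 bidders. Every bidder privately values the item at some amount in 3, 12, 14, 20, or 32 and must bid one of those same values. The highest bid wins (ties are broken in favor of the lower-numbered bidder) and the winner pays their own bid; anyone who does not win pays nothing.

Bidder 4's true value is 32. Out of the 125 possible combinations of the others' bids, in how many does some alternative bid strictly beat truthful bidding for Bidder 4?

27

Others bid (3, 3, 3): truth gives 0; bid 12 gives 20 > 0. Violating.
Others bid (3, 3, 12): truth gives 0; bid 14 gives 18 > 0. Violating.
Others bid (3, 3, 14): truth gives 0; bid 20 gives 12 > 0. Violating.
Others bid (3, 12, 3): truth gives 0; bid 14 gives 18 > 0. Violating.
Others bid (3, 3, 20): truth gives 0; no alternative beats it.
Others bid (3, 3, 32): truth gives 0; no alternative beats it.
(Checking all 125 profiles: 27 have a profitable deviation, 98 do not.)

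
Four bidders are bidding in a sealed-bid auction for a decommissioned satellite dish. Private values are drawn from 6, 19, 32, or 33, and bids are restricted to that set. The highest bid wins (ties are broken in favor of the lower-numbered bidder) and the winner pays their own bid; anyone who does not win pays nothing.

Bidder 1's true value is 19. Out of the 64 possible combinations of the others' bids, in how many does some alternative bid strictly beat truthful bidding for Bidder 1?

Others bid (6, 6, 6): truth gives 0; bid 6 gives 13 > 0. Violating.
Others bid (6, 6, 19): truth gives 0; no alternative beats it.
Others bid (6, 6, 32): truth gives 0; no alternative beats it.
(Checking all 64 profiles: 1 has a profitable deviation, 63 do not.)

1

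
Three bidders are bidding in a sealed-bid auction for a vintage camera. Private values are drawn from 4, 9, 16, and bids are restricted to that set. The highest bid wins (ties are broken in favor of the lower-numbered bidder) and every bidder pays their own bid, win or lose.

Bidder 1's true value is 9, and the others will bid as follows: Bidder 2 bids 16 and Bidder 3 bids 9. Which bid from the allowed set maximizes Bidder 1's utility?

4

Bid 4: loses but pays 4, utility -4.
Bid 9: loses but pays 9, utility -9.
Bid 16: wins, pays 16, utility 9 - 16 = -7.
The best choice is 4 with utility -4.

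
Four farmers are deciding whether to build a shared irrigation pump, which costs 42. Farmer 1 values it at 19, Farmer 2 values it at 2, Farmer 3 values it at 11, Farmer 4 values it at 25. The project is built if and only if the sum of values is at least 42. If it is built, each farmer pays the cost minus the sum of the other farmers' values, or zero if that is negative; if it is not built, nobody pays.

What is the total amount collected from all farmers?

14

Total value 57 ≥ cost 42, so it is built.
Farmer 1: others sum to 38; max(0, 42 - 38) = 4.
Farmer 2: others sum to 55; max(0, 42 - 55) = 0.
Farmer 3: others sum to 46; max(0, 42 - 46) = 0.
Farmer 4: others sum to 32; max(0, 42 - 32) = 10.
Total collected = 4 + 0 + 0 + 10 = 14.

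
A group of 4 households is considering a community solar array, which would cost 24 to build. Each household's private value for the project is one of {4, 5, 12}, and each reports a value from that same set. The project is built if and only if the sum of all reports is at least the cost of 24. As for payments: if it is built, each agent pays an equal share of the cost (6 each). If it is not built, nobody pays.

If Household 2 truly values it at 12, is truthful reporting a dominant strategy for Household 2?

Check each profile of the others' reports and compare truth against every alternative report.
Others report (4, 4, 4): truth gives 6, best alternative gives 0.
Others report (4, 4, 5): truth gives 6, best alternative gives 0.
Others report (4, 5, 4): truth gives 6, best alternative gives 0.
Others report (4, 5, 5): truth gives 6, best alternative gives 0.
Others report (5, 4, 4): truth gives 6, best alternative gives 0.
Others report (5, 4, 5): truth gives 6, best alternative gives 0.
(Remaining 21 profiles checked similarly; truth is weakly best in each.)
In every case the truthful report is at least as good as any alternative, so it is a dominant strategy.

Yes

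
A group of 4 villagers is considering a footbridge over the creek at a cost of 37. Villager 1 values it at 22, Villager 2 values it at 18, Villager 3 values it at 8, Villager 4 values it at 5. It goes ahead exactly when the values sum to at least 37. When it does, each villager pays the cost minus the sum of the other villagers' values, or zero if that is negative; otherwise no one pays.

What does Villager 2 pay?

Total value 53 ≥ cost 37, so the project is built.
The other villagers' values sum to 35.
Cost minus that sum is 37 - 35 = 2.

2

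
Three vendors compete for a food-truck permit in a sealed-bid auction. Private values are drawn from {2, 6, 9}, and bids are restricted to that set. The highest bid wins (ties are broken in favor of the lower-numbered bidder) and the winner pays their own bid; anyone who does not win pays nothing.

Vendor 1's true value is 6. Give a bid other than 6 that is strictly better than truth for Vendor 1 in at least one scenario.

2

Suppose Vendor 2 bids 2 and Vendor 3 bids 2.
Bid 6: wins, pays 6, utility 6 - 6 = 0.
Bid 2: wins, pays 2, utility 6 - 2 = 4.
So bidding 2 beats truth here (4 > 0).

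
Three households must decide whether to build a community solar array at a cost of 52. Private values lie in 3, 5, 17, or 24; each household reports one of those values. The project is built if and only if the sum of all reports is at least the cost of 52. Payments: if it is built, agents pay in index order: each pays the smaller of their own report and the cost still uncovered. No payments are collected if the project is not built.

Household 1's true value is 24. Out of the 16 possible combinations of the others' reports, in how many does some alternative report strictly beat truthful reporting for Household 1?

3

Others report (17, 24): truth gives 0; report 17 gives 7 > 0. Violating.
Others report (24, 17): truth gives 0; report 17 gives 7 > 0. Violating.
Others report (24, 24): truth gives 0; report 5 gives 19 > 0. Violating.
Others report (3, 3): truth gives 0; no alternative beats it.
Others report (3, 5): truth gives 0; no alternative beats it.
(Checking all 16 profiles: 3 have a profitable deviation, 13 do not.)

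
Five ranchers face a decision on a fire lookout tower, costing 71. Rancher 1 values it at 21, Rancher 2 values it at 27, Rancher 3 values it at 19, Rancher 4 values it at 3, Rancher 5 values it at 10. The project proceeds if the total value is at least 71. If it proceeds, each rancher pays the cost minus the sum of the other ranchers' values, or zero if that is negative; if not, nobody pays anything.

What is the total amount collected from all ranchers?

Total value 80 ≥ cost 71, so it is built.
Rancher 1: others sum to 59; max(0, 71 - 59) = 12.
Rancher 2: others sum to 53; max(0, 71 - 53) = 18.
Rancher 3: others sum to 61; max(0, 71 - 61) = 10.
Rancher 4: others sum to 77; max(0, 71 - 77) = 0.
Rancher 5: others sum to 70; max(0, 71 - 70) = 1.
Total collected = 12 + 18 + 10 + 0 + 1 = 41.

41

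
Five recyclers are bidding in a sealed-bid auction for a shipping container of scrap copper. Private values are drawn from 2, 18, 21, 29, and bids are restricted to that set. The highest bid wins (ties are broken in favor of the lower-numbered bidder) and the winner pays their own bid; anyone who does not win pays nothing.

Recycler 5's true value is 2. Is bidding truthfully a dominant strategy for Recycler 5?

Yes

Check each profile of the others' bids and compare truth against every alternative bid.
Others bid (2, 2, 2, 2): truth gives 0, best alternative gives -16.
Others bid (2, 2, 2, 18): truth gives 0, best alternative gives 0.
Others bid (2, 2, 2, 21): truth gives 0, best alternative gives 0.
Others bid (2, 2, 2, 29): truth gives 0, best alternative gives 0.
Others bid (2, 2, 18, 2): truth gives 0, best alternative gives 0.
Others bid (2, 2, 18, 18): truth gives 0, best alternative gives 0.
(Remaining 250 profiles checked similarly; truth is weakly best in each.)
In every case the truthful bid is at least as good as any alternative, so it is a dominant strategy.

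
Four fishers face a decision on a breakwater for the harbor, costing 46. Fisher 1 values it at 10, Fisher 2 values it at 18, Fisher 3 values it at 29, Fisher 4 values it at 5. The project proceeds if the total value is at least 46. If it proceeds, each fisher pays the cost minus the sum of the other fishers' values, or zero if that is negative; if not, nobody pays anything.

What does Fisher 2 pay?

2

Total value 62 ≥ cost 46, so the project is built.
The other fishers' values sum to 44.
Cost minus that sum is 46 - 44 = 2.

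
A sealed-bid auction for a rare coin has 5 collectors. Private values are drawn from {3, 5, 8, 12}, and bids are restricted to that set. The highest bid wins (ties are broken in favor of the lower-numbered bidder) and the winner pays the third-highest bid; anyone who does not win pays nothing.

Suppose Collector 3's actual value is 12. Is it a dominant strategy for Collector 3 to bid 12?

Check each profile of the others' bids and compare truth against every alternative bid.
Others bid (3, 3, 3, 12): truth gives 9, best alternative gives 0.
Others bid (3, 3, 12, 3): truth gives 9, best alternative gives 0.
Others bid (3, 8, 3, 3): truth gives 9, best alternative gives 0.
Others bid (8, 3, 3, 3): truth gives 9, best alternative gives 0.
Others bid (3, 3, 5, 12): truth gives 7, best alternative gives 0.
Others bid (3, 3, 12, 5): truth gives 7, best alternative gives 0.
(Remaining 250 profiles checked similarly; truth is weakly best in each.)
In every case the truthful bid is at least as good as any alternative, so it is a dominant strategy.

Yes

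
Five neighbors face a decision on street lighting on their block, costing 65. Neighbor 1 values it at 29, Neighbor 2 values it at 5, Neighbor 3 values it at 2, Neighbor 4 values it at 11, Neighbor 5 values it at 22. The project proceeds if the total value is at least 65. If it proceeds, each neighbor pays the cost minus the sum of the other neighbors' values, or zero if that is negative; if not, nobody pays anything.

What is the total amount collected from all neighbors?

51

Total value 69 ≥ cost 65, so it is built.
Neighbor 1: others sum to 40; max(0, 65 - 40) = 25.
Neighbor 2: others sum to 64; max(0, 65 - 64) = 1.
Neighbor 3: others sum to 67; max(0, 65 - 67) = 0.
Neighbor 4: others sum to 58; max(0, 65 - 58) = 7.
Neighbor 5: others sum to 47; max(0, 65 - 47) = 18.
Total collected = 25 + 1 + 0 + 7 + 18 = 51.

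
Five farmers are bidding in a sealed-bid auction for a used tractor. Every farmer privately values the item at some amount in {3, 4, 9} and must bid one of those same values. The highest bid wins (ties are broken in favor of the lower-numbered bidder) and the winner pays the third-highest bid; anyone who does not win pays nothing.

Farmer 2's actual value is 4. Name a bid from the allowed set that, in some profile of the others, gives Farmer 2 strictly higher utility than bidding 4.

9

Suppose Farmer 1 bids 3, Farmer 3 bids 3, Farmer 4 bids 3 and Farmer 5 bids 9.
Bid 4: loses, pays 0, utility 0.
Bid 9: wins, pays 3, utility 4 - 3 = 1.
So bidding 9 beats truth here (1 > 0).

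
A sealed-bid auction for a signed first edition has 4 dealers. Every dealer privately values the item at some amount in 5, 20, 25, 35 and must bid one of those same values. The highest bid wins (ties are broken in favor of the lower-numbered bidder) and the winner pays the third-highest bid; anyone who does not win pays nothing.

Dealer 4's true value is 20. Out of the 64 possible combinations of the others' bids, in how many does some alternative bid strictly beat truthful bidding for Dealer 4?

Others bid (5, 5, 20): truth gives 0; bid 25 gives 15 > 0. Violating.
Others bid (5, 5, 25): truth gives 0; bid 35 gives 15 > 0. Violating.
Others bid (5, 20, 5): truth gives 0; bid 25 gives 15 > 0. Violating.
Others bid (5, 25, 5): truth gives 0; bid 35 gives 15 > 0. Violating.
Others bid (5, 5, 5): truth gives 15; no alternative beats it.
Others bid (5, 5, 35): truth gives 0; no alternative beats it.
(Checking all 64 profiles: 6 have a profitable deviation, 58 do not.)

6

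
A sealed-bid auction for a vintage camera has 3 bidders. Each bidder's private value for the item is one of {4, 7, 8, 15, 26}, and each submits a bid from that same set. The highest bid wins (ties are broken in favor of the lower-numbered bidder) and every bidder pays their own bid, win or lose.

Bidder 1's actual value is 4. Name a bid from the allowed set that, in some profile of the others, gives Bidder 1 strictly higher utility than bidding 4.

7

Suppose Bidder 2 bids 4 and Bidder 3 bids 7.
Bid 4: loses but pays 4, utility -4.
Bid 7: wins, pays 7, utility 4 - 7 = -3.
So bidding 7 beats truth here (-3 > -4).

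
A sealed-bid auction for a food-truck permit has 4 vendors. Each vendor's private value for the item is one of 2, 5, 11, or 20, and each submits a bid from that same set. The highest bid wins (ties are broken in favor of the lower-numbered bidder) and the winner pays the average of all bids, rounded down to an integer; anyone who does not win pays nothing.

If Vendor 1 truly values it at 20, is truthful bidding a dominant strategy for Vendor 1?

No

Consider the case where Vendor 2 bids 2, Vendor 3 bids 2 and Vendor 4 bids 2.
Truthful bid 20: wins, pays 6, utility 20 - 6 = 14.
Bid 2 instead: wins, pays 2, utility 20 - 2 = 18.
Since 18 > 14, bidding 2 is strictly better here, so truthful bidding is not dominant.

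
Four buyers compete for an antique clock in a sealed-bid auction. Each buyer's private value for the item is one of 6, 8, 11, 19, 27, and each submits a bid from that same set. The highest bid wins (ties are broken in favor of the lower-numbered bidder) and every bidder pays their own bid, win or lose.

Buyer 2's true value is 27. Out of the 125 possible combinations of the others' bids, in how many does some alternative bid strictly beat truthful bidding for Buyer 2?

Others bid (6, 6, 6): truth gives 0; bid 8 gives 19 > 0. Violating.
Others bid (6, 6, 8): truth gives 0; bid 8 gives 19 > 0. Violating.
Others bid (6, 6, 11): truth gives 0; bid 11 gives 16 > 0. Violating.
Others bid (6, 6, 19): truth gives 0; bid 19 gives 8 > 0. Violating.
Others bid (6, 6, 27): truth gives 0; no alternative beats it.
Others bid (6, 8, 27): truth gives 0; no alternative beats it.
(Checking all 125 profiles: 73 have a profitable deviation, 52 do not.)

73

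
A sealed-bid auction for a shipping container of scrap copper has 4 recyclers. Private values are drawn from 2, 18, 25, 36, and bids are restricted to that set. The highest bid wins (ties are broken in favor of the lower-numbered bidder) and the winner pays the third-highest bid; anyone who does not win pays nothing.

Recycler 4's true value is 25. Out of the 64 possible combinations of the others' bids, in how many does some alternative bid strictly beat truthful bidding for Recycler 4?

12

Others bid (2, 2, 25): truth gives 0; bid 36 gives 23 > 0. Violating.
Others bid (2, 18, 25): truth gives 0; bid 36 gives 7 > 0. Violating.
Others bid (2, 25, 2): truth gives 0; bid 36 gives 23 > 0. Violating.
Others bid (2, 25, 18): truth gives 0; bid 36 gives 7 > 0. Violating.
Others bid (2, 2, 2): truth gives 23; no alternative beats it.
Others bid (2, 2, 18): truth gives 23; no alternative beats it.
(Checking all 64 profiles: 12 have a profitable deviation, 52 do not.)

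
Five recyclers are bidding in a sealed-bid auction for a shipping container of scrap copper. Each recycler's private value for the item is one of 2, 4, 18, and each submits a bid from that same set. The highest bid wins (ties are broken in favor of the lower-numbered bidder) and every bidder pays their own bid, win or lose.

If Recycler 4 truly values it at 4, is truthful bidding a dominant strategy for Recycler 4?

No

Consider the case where Recycler 1 bids 2, Recycler 2 bids 2, Recycler 3 bids 2 and Recycler 5 bids 18.
Truthful bid 4: loses but pays 4, utility -4.
Bid 2 instead: loses but pays 2, utility -2.
Since -2 > -4, bidding 2 is strictly better here, so truthful bidding is not dominant.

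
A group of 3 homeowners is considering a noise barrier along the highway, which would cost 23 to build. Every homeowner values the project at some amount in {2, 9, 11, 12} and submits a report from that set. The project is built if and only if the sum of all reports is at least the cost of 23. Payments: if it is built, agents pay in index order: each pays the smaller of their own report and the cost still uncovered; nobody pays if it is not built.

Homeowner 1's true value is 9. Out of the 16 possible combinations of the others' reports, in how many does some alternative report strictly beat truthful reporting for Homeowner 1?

6

Others report (9, 12): truth gives 0; report 2 gives 7 > 0. Violating.
Others report (11, 11): truth gives 0; report 2 gives 7 > 0. Violating.
Others report (11, 12): truth gives 0; report 2 gives 7 > 0. Violating.
Others report (12, 9): truth gives 0; report 2 gives 7 > 0. Violating.
Others report (2, 2): truth gives 0; no alternative beats it.
Others report (2, 9): truth gives 0; no alternative beats it.
(Checking all 16 profiles: 6 have a profitable deviation, 10 do not.)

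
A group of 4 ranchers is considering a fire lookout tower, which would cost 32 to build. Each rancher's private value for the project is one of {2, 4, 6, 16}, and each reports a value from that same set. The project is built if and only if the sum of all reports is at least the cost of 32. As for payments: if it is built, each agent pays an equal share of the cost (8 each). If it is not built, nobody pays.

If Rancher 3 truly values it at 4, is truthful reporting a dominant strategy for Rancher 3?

Consider the case where Rancher 1 reports 6, Rancher 2 reports 6 and Rancher 4 reports 16.
Truthful report 4: project built, pays 8, utility 4 - 8 = -4.
Report 2 instead: project not built, utility 0.
Since 0 > -4, reporting 2 is strictly better here, so truthful reporting is not dominant.

No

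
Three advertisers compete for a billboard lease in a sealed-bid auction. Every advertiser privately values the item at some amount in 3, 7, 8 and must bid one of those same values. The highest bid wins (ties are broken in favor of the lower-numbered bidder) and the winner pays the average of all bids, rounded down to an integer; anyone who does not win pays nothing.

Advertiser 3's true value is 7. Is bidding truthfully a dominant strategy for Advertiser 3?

No

Consider the case where Advertiser 1 bids 3 and Advertiser 2 bids 7.
Truthful bid 7: loses, pays 0, utility 0.
Bid 8 instead: wins, pays 6, utility 7 - 6 = 1.
Since 1 > 0, bidding 8 is strictly better here, so truthful bidding is not dominant.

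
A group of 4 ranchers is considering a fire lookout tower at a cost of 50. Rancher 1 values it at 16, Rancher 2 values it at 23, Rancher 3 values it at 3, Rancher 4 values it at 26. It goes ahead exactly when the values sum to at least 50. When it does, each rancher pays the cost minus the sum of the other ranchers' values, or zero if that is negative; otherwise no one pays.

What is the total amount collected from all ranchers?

13

Total value 68 ≥ cost 50, so it is built.
Rancher 1: others sum to 52; max(0, 50 - 52) = 0.
Rancher 2: others sum to 45; max(0, 50 - 45) = 5.
Rancher 3: others sum to 65; max(0, 50 - 65) = 0.
Rancher 4: others sum to 42; max(0, 50 - 42) = 8.
Total collected = 0 + 5 + 0 + 8 = 13.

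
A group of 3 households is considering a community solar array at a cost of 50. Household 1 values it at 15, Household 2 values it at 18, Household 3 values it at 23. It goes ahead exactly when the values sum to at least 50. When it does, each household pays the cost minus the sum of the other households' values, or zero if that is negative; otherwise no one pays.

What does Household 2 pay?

Total value 56 ≥ cost 50, so the project is built.
The other households' values sum to 38.
Cost minus that sum is 50 - 38 = 12.

12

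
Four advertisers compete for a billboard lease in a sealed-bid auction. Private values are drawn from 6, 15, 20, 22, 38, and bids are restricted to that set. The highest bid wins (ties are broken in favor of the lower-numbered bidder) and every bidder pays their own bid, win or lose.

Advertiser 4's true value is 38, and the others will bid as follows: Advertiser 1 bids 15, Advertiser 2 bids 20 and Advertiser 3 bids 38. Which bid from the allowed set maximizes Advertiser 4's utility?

6

Bid 6: loses but pays 6, utility -6.
Bid 15: loses but pays 15, utility -15.
Bid 20: loses but pays 20, utility -20.
Bid 22: loses but pays 22, utility -22.
Bid 38: loses but pays 38, utility -38.
The best choice is 6 with utility -6.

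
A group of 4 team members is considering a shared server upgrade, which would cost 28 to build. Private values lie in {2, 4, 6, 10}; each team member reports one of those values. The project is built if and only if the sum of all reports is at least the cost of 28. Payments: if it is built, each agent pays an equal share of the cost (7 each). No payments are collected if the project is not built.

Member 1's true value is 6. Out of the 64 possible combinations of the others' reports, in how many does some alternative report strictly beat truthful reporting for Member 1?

Others report (2, 10, 10): truth gives -1; report 2 gives 0 > -1. Violating.
Others report (4, 10, 10): truth gives -1; report 2 gives 0 > -1. Violating.
Others report (6, 6, 10): truth gives -1; report 2 gives 0 > -1. Violating.
Others report (6, 10, 6): truth gives -1; report 2 gives 0 > -1. Violating.
Others report (2, 2, 2): truth gives 0; no alternative beats it.
Others report (2, 2, 4): truth gives 0; no alternative beats it.
(Checking all 64 profiles: 9 have a profitable deviation, 55 do not.)

9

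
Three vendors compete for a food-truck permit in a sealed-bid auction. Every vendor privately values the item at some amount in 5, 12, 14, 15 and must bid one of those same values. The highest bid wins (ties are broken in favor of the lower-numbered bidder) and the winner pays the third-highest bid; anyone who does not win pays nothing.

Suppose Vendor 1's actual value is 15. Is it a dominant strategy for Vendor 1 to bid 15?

Yes

Check each profile of the others' bids and compare truth against every alternative bid.
Others bid (5, 15): truth gives 10, best alternative gives 0.
Others bid (15, 5): truth gives 10, best alternative gives 0.
Others bid (12, 15): truth gives 3, best alternative gives 0.
Others bid (15, 12): truth gives 3, best alternative gives 0.
Others bid (14, 15): truth gives 1, best alternative gives 0.
Others bid (15, 14): truth gives 1, best alternative gives 0.
(Remaining 10 profiles checked similarly; truth is weakly best in each.)
In every case the truthful bid is at least as good as any alternative, so it is a dominant strategy.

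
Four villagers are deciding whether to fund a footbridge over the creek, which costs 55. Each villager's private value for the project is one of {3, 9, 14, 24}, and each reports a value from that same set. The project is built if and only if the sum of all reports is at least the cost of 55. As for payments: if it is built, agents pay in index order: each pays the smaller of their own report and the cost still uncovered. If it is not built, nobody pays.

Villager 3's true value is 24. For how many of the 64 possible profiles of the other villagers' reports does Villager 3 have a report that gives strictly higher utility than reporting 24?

28

Others report (3, 14, 24): truth gives 0; report 14 gives 10 > 0. Violating.
Others report (3, 24, 14): truth gives 0; report 14 gives 10 > 0. Violating.
Others report (3, 24, 24): truth gives 0; report 9 gives 15 > 0. Violating.
Others report (9, 9, 24): truth gives 0; report 14 gives 10 > 0. Violating.
Others report (3, 3, 3): truth gives 0; no alternative beats it.
Others report (3, 3, 9): truth gives 0; no alternative beats it.
(Checking all 64 profiles: 28 have a profitable deviation, 36 do not.)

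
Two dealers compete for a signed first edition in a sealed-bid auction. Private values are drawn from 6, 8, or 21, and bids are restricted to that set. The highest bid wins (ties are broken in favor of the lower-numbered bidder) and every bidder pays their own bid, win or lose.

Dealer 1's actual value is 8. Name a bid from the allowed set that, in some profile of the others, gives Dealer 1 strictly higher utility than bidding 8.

Suppose Dealer 2 bids 6.
Bid 8: wins, pays 8, utility 8 - 8 = 0.
Bid 6: wins, pays 6, utility 8 - 6 = 2.
So bidding 6 beats truth here (2 > 0).

6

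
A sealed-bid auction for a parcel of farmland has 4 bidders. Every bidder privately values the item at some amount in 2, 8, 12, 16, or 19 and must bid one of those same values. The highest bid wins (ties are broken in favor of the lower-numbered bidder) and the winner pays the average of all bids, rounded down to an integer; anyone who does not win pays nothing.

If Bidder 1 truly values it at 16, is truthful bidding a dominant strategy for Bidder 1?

Consider the case where Bidder 2 bids 2, Bidder 3 bids 2 and Bidder 4 bids 2.
Truthful bid 16: wins, pays 5, utility 16 - 5 = 11.
Bid 2 instead: wins, pays 2, utility 16 - 2 = 14.
Since 14 > 11, bidding 2 is strictly better here, so truthful bidding is not dominant.

No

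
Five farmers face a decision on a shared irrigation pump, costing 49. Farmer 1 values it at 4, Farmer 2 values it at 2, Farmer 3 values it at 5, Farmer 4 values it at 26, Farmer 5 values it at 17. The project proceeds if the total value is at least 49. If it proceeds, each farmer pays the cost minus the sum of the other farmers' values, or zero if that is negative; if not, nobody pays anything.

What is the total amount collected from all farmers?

Total value 54 ≥ cost 49, so it is built.
Farmer 1: others sum to 50; max(0, 49 - 50) = 0.
Farmer 2: others sum to 52; max(0, 49 - 52) = 0.
Farmer 3: others sum to 49; max(0, 49 - 49) = 0.
Farmer 4: others sum to 28; max(0, 49 - 28) = 21.
Farmer 5: others sum to 37; max(0, 49 - 37) = 12.
Total collected = 0 + 0 + 0 + 21 + 12 = 33.

33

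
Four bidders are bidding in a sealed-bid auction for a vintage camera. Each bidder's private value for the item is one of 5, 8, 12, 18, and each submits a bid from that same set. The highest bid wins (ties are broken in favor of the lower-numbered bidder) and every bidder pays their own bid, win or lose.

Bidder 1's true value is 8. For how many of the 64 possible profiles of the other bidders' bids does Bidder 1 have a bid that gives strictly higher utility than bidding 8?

57

Others bid (5, 5, 5): truth gives 0; bid 5 gives 3 > 0. Violating.
Others bid (5, 5, 12): truth gives -8; bid 12 gives -4 > -8. Violating.
Others bid (5, 5, 18): truth gives -8; bid 5 gives -5 > -8. Violating.
Others bid (5, 8, 12): truth gives -8; bid 12 gives -4 > -8. Violating.
Others bid (5, 5, 8): truth gives 0; no alternative beats it.
Others bid (5, 8, 5): truth gives 0; no alternative beats it.
(Checking all 64 profiles: 57 have a profitable deviation, 7 do not.)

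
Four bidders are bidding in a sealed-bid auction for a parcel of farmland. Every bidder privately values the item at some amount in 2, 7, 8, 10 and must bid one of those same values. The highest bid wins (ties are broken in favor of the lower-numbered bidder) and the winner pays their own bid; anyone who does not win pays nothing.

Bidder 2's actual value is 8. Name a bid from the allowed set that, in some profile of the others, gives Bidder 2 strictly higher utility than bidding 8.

7

Suppose Bidder 1 bids 2, Bidder 3 bids 2 and Bidder 4 bids 2.
Bid 8: wins, pays 8, utility 8 - 8 = 0.
Bid 7: wins, pays 7, utility 8 - 7 = 1.
So bidding 7 beats truth here (1 > 0).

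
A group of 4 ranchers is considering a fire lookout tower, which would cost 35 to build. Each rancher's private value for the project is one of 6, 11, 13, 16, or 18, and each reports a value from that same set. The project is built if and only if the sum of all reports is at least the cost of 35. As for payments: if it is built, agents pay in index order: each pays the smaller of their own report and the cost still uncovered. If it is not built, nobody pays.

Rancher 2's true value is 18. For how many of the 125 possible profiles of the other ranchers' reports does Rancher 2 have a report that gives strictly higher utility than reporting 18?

124

Others report (6, 6, 11): truth gives 0; report 13 gives 5 > 0. Violating.
Others report (6, 6, 13): truth gives 0; report 11 gives 7 > 0. Violating.
Others report (6, 6, 16): truth gives 0; report 11 gives 7 > 0. Violating.
Others report (6, 6, 18): truth gives 0; report 6 gives 12 > 0. Violating.
Others report (6, 6, 6): truth gives 0; no alternative beats it.
(Checking all 125 profiles: 124 have a profitable deviation, 1 does not.)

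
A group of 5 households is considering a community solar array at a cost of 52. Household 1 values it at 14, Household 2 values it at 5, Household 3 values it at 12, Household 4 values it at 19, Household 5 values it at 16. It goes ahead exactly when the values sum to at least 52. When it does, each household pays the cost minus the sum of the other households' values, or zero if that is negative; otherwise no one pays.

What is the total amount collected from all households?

7

Total value 66 ≥ cost 52, so it is built.
Household 1: others sum to 52; max(0, 52 - 52) = 0.
Household 2: others sum to 61; max(0, 52 - 61) = 0.
Household 3: others sum to 54; max(0, 52 - 54) = 0.
Household 4: others sum to 47; max(0, 52 - 47) = 5.
Household 5: others sum to 50; max(0, 52 - 50) = 2.
Total collected = 0 + 0 + 0 + 5 + 2 = 7.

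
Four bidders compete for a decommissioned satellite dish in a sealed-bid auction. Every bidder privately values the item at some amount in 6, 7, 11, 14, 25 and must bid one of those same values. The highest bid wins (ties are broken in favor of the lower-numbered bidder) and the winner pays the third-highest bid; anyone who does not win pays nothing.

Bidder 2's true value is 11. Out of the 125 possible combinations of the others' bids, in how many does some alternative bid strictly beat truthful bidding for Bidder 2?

Others bid (6, 6, 14): truth gives 0; bid 14 gives 5 > 0. Violating.
Others bid (6, 6, 25): truth gives 0; bid 25 gives 5 > 0. Violating.
Others bid (6, 7, 14): truth gives 0; bid 14 gives 4 > 0. Violating.
Others bid (6, 7, 25): truth gives 0; bid 25 gives 4 > 0. Violating.
Others bid (6, 6, 6): truth gives 5; no alternative beats it.
Others bid (6, 6, 7): truth gives 5; no alternative beats it.
(Checking all 125 profiles: 24 have a profitable deviation, 101 do not.)

24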